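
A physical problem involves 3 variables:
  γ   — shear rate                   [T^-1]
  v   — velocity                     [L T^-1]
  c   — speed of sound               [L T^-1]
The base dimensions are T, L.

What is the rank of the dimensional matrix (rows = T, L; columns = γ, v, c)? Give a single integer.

2

Exponent matrix [T,L] × [γ,v,c]:
  T: [-1 -1 -1]
  L: [ 0  1  1]
RREF → pivots at {γ,v} ⇒ r = 2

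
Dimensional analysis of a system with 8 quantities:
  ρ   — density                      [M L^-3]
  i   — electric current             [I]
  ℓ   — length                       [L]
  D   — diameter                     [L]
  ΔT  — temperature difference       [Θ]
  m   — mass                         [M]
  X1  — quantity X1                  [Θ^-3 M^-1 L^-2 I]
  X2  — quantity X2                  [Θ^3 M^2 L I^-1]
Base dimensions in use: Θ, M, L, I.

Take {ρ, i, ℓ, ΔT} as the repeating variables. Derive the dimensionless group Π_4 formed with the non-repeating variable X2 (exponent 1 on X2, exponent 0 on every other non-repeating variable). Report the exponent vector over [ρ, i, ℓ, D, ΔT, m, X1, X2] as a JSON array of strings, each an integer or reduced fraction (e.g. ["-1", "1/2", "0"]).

["-2", "1", "-7", "0", "-3", "0", "0", "1"]

Exponent matrix [Θ,M,L,I] × [ρ,i,ℓ,D,ΔT,m,X1,X2]:
  Θ: [ 0  0  0  0  1  0 -3  3]
  M: [ 1  0  0  0  0  1 -1  2]
  L: [-3  0  1  1  0  0 -2  1]
  I: [ 0  1  0  0  0  0  1 -1]
Row reduction gives pivot columns ρ,i,ℓ,ΔT; rank = 4
Repeat: ρ,i,ℓ,ΔT; free: D,m,X1,X2
RREF:
  r0: [   1    0    0    0    0    1   -1    2]
  r1: [   0    1    0    0    0    0    1   -1]
  r2: [   0    0    1    1    0    3   -5    7]
  r3: [   0    0    0    0    1    0   -3    3]
Fix exponent of X2 at 1, D at 0, m at 0, X1 at 0; solve each RREF row for its pivot's exponent:
  r0: exp(ρ) + (2)·1 = 0 ⇒ exp(ρ) = -2
  r1: exp(i) + (-1)·1 = 0 ⇒ exp(i) = 1
  r2: exp(ℓ) + (7)·1 = 0 ⇒ exp(ℓ) = -7
  r3: exp(ΔT) + (3)·1 = 0 ⇒ exp(ΔT) = -3
Π_4 = ρ^-2 · i · ℓ^-7 · ΔT^-3 · X2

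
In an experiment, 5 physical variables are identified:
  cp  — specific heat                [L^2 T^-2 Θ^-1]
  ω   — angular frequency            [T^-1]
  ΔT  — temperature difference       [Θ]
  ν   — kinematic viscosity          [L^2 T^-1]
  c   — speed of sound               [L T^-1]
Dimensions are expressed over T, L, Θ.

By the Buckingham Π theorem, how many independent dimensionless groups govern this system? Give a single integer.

2

Write exponents as rows T,L,Θ / cols cp,ω,ΔT,ν,c:
  T: [-2 -1  0 -1 -1]
  L: [ 2  0  0  2  1]
  Θ: [-1  0  1  0  0]
Echelon form has 3 nonzero rows (pivots: cp,ω,ΔT)
Π count = n − r = 5 − 3 = 2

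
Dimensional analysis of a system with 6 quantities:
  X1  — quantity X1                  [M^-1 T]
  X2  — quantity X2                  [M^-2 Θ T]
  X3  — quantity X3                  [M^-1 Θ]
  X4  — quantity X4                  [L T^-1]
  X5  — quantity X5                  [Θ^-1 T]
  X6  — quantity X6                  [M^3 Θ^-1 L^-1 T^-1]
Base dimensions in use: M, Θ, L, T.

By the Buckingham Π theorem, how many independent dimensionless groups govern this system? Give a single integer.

Write exponents as rows M,Θ,L,T / cols X1,X2,X3,X4,X5,X6:
  M: [-1 -2 -1  0  0  3]
  Θ: [ 0  1  1  0 -1 -1]
  L: [ 0  0  0  1  0 -1]
  T: [ 1  1  0 -1  1 -1]
Row reduction gives pivot columns X1,X2,X4; rank = 3
Π count = n − r = 6 − 3 = 3

3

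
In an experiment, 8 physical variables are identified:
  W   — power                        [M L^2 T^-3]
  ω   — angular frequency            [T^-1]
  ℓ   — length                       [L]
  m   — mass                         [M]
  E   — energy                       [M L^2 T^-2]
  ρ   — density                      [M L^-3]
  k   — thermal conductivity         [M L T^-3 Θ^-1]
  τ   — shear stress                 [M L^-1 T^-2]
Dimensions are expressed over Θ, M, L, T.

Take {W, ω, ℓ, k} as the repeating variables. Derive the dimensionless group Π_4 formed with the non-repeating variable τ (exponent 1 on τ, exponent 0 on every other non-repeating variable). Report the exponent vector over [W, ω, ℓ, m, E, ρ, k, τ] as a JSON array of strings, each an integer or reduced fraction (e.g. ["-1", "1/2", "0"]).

Write exponents as rows Θ,M,L,T / cols W,ω,ℓ,m,E,ρ,k,τ:
  Θ: [ 0  0  0  0  0  0 -1  0]
  M: [ 1  0  0  1  1  1  1  1]
  L: [ 2  0  1  0  2 -3  1 -1]
  T: [-3 -1  0  0 -2  0 -3 -2]
Row reduction gives pivot columns W,ω,ℓ,k; rank = 4
Pivot set = {W,ω,ℓ,k}, free = {m,E,ρ,τ}
RREF:
  r0: [   1    0    0    1    1    1    0    1]
  r1: [   0    1    0   -3   -1   -3    0   -1]
  r2: [   0    0    1   -2    0   -5    0   -3]
  r3: [   0    0    0    0    0    0    1    0]
Fix exponent of τ at 1, m at 0, E at 0, ρ at 0; solve each RREF row for its pivot's exponent:
  r0: exp(W) + (1)·1 = 0 ⇒ exp(W) = -1
  r1: exp(ω) + (-1)·1 = 0 ⇒ exp(ω) = 1
  r2: exp(ℓ) + (-3)·1 = 0 ⇒ exp(ℓ) = 3
  r3: exp(k) + (0)·1 = 0 ⇒ exp(k) = 0
Π_4 = W^-1 · ω · ℓ^3 · τ

["-1", "1", "3", "0", "0", "0", "0", "1"]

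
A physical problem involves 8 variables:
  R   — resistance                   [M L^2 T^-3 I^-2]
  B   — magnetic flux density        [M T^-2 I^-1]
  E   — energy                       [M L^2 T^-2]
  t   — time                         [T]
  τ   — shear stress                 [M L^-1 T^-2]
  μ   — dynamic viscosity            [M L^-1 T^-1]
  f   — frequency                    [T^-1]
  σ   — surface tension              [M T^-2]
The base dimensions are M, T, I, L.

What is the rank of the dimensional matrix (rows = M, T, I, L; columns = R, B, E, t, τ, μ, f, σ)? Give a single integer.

Exponent matrix [M,T,I,L] × [R,B,E,t,τ,μ,f,σ]:
  M: [ 1  1  1  0  1  1  0  1]
  T: [-3 -2 -2  1 -2 -1 -1 -2]
  I: [-2 -1  0  0  0  0  0  0]
  L: [ 2  0  2  0 -1 -1  0  0]
Echelon form has 4 nonzero rows (pivots: R,B,E,t)

4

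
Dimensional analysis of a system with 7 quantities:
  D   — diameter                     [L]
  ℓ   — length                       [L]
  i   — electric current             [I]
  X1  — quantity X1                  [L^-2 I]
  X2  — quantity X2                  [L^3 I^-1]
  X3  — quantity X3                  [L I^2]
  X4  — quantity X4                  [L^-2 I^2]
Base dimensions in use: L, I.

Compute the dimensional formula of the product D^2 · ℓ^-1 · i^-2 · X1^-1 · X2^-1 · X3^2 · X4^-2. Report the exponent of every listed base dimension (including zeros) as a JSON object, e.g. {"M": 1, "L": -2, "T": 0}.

{"L": 6, "I": -2}

Exponent matrix [L,I] × [D,ℓ,i,X1,X2,X3,X4]:
  L: [ 1  1  0 -2  3  1 -2]
  I: [ 0  0  1  1 -1  2  2]
  [L]: (2)·1+(-1)·1+(-2)·0+(-1)·-2+(-1)·3+(2)·1+(-2)·-2 = 6
  [I]: (2)·0+(-1)·0+(-2)·1+(-1)·1+(-1)·-1+(2)·2+(-2)·2 = -2
⇒ L^6 I^-2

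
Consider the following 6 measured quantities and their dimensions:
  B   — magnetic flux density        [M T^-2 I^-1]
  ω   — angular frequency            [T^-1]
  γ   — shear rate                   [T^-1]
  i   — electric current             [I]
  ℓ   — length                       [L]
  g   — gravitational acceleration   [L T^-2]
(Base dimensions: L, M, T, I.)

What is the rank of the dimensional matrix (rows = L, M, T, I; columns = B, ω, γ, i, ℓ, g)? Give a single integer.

Write exponents as rows L,M,T,I / cols B,ω,γ,i,ℓ,g:
  L: [ 0  0  0  0  1  1]
  M: [ 1  0  0  0  0  0]
  T: [-2 -1 -1  0  0 -2]
  I: [-1  0  0  1  0  0]
RREF → pivots at {B,ω,i,ℓ} ⇒ r = 4

4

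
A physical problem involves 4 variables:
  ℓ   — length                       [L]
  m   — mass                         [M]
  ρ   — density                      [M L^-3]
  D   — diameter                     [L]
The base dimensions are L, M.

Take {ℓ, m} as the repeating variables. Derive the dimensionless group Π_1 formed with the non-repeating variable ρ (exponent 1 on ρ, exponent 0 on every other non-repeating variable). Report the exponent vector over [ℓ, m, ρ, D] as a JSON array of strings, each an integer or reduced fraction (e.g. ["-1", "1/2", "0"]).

["3", "-1", "1", "0"]

Exponent matrix [L,M] × [ℓ,m,ρ,D]:
  L: [ 1  0 -3  1]
  M: [ 0  1  1  0]
Row reduction gives pivot columns ℓ,m; rank = 2
Repeat: ℓ,m; free: ρ,D
RREF:
  r0: [   1    0   -3    1]
  r1: [   0    1    1    0]
Fix exponent of ρ at 1, D at 0; solve each RREF row for its pivot's exponent:
  r0: exp(ℓ) + (-3)·1 = 0 ⇒ exp(ℓ) = 3
  r1: exp(m) + (1)·1 = 0 ⇒ exp(m) = -1
Π_1 = ℓ^3 · m^-1 · ρ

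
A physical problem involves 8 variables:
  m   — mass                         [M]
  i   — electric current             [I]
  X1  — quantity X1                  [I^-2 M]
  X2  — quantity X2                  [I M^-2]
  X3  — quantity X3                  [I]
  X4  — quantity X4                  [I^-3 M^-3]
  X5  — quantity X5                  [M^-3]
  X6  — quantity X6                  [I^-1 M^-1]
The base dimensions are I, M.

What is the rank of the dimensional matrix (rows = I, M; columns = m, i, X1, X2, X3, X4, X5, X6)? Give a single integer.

Dimensional matrix (I×M by m×i×X1×X2×X3×X4×X5×X6):
  I: [ 0  1 -2  1  1 -3  0 -1]
  M: [ 1  0  1 -2  0 -3 -3 -1]
RREF → pivots at {m,i} ⇒ r = 2

2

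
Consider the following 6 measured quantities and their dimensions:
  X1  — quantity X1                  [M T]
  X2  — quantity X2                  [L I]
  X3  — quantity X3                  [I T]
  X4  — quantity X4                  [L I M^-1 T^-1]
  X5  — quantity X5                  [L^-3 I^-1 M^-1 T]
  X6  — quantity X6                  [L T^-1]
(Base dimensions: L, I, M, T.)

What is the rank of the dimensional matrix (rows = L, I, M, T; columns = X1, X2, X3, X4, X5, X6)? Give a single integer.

Exponent matrix [L,I,M,T] × [X1,X2,X3,X4,X5,X6]:
  L: [ 0  1  0  1 -3  1]
  I: [ 0  1  1  1 -1  0]
  M: [ 1  0  0 -1 -1  0]
  T: [ 1  0  1 -1  1 -1]
Row reduction gives pivot columns X1,X2,X3; rank = 3

3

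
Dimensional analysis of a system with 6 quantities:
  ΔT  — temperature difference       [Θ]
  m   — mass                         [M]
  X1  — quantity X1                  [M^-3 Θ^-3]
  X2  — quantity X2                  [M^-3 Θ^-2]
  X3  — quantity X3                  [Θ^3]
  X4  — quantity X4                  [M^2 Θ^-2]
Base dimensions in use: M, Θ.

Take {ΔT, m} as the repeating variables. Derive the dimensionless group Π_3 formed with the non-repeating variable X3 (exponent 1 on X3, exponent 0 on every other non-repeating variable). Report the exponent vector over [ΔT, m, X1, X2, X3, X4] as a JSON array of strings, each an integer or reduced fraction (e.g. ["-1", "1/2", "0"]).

Write exponents as rows M,Θ / cols ΔT,m,X1,X2,X3,X4:
  M: [ 0  1 -3 -3  0  2]
  Θ: [ 1  0 -3 -2  3 -2]
Row reduction gives pivot columns ΔT,m; rank = 2
Repeat: ΔT,m; free: X1,X2,X3,X4
RREF:
  r0: [   1    0   -3   -2    3   -2]
  r1: [   0    1   -3   -3    0    2]
Fix exponent of X3 at 1, X1 at 0, X2 at 0, X4 at 0; solve each RREF row for its pivot's exponent:
  r0: exp(ΔT) + (3)·1 = 0 ⇒ exp(ΔT) = -3
  r1: exp(m) + (0)·1 = 0 ⇒ exp(m) = 0
Π_3 = ΔT^-3 · X3

["-3", "0", "0", "0", "1", "0"]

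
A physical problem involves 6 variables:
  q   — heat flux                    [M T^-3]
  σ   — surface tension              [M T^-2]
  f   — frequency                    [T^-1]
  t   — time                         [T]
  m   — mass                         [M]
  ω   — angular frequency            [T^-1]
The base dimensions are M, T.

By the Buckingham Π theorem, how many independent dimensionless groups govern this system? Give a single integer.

Dimensional matrix (M×T by q×σ×f×t×m×ω):
  M: [ 1  1  0  0  1  0]
  T: [-3 -2 -1  1  0 -1]
Row reduction gives pivot columns q,σ; rank = 2
Π count = n − r = 6 − 2 = 4

4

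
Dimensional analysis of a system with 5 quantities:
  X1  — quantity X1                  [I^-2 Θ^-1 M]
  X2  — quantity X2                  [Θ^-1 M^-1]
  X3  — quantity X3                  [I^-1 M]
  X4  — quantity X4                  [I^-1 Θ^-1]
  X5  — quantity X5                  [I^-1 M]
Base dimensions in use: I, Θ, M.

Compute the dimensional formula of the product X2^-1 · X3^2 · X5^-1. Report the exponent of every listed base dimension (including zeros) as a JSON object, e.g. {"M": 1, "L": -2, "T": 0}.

{"I": -1, "Θ": 1, "M": 2}

Write exponents as rows I,Θ,M / cols X1,X2,X3,X4,X5:
  I: [-2  0 -1 -1 -1]
  Θ: [-1 -1  0 -1  0]
  M: [ 1 -1  1  0  1]
  [I]: (-1)·0+(2)·-1+(-1)·-1 = -1
  [Θ]: (-1)·-1+(2)·0+(-1)·0 = 1
  [M]: (-1)·-1+(2)·1+(-1)·1 = 2
⇒ I^-1 Θ M^2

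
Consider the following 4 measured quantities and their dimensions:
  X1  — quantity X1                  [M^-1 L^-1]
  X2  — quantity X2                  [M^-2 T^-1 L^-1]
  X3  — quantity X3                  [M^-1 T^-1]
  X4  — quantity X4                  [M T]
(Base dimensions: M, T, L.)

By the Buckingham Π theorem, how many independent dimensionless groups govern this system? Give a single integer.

Exponent matrix [M,T,L] × [X1,X2,X3,X4]:
  M: [-1 -2 -1  1]
  T: [ 0 -1 -1  1]
  L: [-1 -1  0  0]
Row reduction gives pivot columns X1,X2; rank = 2
n=4, r=2 ⇒ 2 dimensionless groups

2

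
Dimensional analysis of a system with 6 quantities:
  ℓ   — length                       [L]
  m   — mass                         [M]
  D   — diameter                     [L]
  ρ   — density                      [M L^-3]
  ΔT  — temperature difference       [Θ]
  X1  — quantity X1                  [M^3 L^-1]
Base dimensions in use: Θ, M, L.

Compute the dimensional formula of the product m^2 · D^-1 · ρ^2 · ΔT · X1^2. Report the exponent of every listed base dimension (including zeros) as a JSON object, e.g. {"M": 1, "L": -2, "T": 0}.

Exponent matrix [Θ,M,L] × [ℓ,m,D,ρ,ΔT,X1]:
  Θ: [ 0  0  0  0  1  0]
  M: [ 0  1  0  1  0  3]
  L: [ 1  0  1 -3  0 -1]
  [Θ]: (2)·0+(-1)·0+(2)·0+(1)·1+(2)·0 = 1
  [M]: (2)·1+(-1)·0+(2)·1+(1)·0+(2)·3 = 10
  [L]: (2)·0+(-1)·1+(2)·-3+(1)·0+(2)·-1 = -9
⇒ Θ M^10 L^-9

{"Θ": 1, "M": 10, "L": -9}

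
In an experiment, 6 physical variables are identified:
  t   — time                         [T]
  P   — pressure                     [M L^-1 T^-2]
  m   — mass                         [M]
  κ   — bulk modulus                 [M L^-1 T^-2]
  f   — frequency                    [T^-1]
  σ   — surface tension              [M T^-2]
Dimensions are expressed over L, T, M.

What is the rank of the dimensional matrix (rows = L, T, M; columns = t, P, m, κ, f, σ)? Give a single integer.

3

Write exponents as rows L,T,M / cols t,P,m,κ,f,σ:
  L: [ 0 -1  0 -1  0  0]
  T: [ 1 -2  0 -2 -1 -2]
  M: [ 0  1  1  1  0  1]
Echelon form has 3 nonzero rows (pivots: t,P,m)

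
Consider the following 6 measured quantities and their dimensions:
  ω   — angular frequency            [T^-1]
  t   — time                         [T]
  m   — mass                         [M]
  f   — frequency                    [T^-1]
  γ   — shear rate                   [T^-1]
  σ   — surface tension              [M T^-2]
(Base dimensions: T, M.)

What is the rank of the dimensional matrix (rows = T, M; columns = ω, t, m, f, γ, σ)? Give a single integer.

Write exponents as rows T,M / cols ω,t,m,f,γ,σ:
  T: [-1  1  0 -1 -1 -2]
  M: [ 0  0  1  0  0  1]
Row reduction gives pivot columns ω,m; rank = 2

2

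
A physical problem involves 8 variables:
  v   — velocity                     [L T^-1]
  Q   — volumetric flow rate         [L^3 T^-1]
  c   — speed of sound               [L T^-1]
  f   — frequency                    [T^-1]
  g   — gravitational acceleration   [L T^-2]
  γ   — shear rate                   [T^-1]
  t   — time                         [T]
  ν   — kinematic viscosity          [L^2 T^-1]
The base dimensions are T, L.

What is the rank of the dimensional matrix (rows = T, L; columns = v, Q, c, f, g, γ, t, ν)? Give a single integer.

2

Write exponents as rows T,L / cols v,Q,c,f,g,γ,t,ν:
  T: [-1 -1 -1 -1 -2 -1  1 -1]
  L: [ 1  3  1  0  1  0  0  2]
RREF → pivots at {v,Q} ⇒ r = 2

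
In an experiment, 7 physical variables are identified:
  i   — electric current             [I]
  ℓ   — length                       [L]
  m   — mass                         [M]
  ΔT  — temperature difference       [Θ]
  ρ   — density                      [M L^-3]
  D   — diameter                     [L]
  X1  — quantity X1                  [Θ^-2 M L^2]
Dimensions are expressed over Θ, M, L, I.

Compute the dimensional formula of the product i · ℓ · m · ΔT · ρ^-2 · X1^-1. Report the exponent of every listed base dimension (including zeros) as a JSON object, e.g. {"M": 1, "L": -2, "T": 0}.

{"Θ": 3, "M": -2, "L": 5, "I": 1}

Exponent matrix [Θ,M,L,I] × [i,ℓ,m,ΔT,ρ,D,X1]:
  Θ: [ 0  0  0  1  0  0 -2]
  M: [ 0  0  1  0  1  0  1]
  L: [ 0  1  0  0 -3  1  2]
  I: [ 1  0  0  0  0  0  0]
  [Θ]: (1)·0+(1)·0+(1)·0+(1)·1+(-2)·0+(-1)·-2 = 3
  [M]: (1)·0+(1)·0+(1)·1+(1)·0+(-2)·1+(-1)·1 = -2
  [L]: (1)·0+(1)·1+(1)·0+(1)·0+(-2)·-3+(-1)·2 = 5
  [I]: (1)·1+(1)·0+(1)·0+(1)·0+(-2)·0+(-1)·0 = 1
⇒ Θ^3 M^-2 L^5 I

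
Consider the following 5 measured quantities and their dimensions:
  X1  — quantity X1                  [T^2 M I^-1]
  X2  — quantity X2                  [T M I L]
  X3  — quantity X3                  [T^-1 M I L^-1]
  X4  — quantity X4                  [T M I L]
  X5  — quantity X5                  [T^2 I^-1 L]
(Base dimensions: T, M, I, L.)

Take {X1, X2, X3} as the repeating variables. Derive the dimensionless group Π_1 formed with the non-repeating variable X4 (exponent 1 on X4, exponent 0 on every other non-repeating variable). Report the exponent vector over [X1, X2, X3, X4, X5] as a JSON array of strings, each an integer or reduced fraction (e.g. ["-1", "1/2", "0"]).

Dimensional matrix (T×M×I×L by X1×X2×X3×X4×X5):
  T: [ 2  1 -1  1  2]
  M: [ 1  1  1  1  0]
  I: [-1  1  1  1 -1]
  L: [ 0  1 -1  1  1]
Echelon form has 3 nonzero rows (pivots: X1,X2,X3)
Pivot set = {X1,X2,X3}, free = {X4,X5}
RREF:
  r0: [   1    0    0    0  1/2]
  r1: [   0    1    0    1  1/4]
  r2: [   0    0    1    0 -3/4]
  r3: [   0    0    0    0    0]
Fix exponent of X4 at 1, X5 at 0; solve each RREF row for its pivot's exponent:
  r0: exp(X1) + (0)·1 = 0 ⇒ exp(X1) = 0
  r1: exp(X2) + (1)·1 = 0 ⇒ exp(X2) = -1
  r2: exp(X3) + (0)·1 = 0 ⇒ exp(X3) = 0
Π_1 = X2^-1 · X4

["0", "-1", "0", "1", "0"]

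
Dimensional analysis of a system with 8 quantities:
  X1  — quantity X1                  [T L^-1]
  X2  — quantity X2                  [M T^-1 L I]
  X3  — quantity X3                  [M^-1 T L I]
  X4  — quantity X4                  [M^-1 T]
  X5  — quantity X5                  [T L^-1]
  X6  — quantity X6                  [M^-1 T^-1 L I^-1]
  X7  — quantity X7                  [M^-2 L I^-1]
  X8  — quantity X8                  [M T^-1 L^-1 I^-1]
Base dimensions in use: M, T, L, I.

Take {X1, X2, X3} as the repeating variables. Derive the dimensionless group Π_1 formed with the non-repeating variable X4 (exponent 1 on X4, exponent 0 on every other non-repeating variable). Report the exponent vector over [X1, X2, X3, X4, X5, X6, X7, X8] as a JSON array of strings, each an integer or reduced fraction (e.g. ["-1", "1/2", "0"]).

Exponent matrix [M,T,L,I] × [X1,X2,X3,X4,X5,X6,X7,X8]:
  M: [ 0  1 -1 -1  0 -1 -2  1]
  T: [ 1 -1  1  1  1 -1  0 -1]
  L: [-1  1  1  0 -1  1  1 -1]
  I: [ 0  1  1  0  0 -1 -1 -1]
Echelon form has 3 nonzero rows (pivots: X1,X2,X3)
Repeat: X1,X2,X3; free: X4,X5,X6,X7,X8
RREF:
  r0: [   1    0    0    0    1   -2   -2    0]
  r1: [   0    1    0 -1/2    0   -1 -3/2    0]
  r2: [   0    0    1  1/2    0    0  1/2   -1]
  r3: [   0    0    0    0    0    0    0    0]
Fix exponent of X4 at 1, X5 at 0, X6 at 0, X7 at 0, X8 at 0; solve each RREF row for its pivot's exponent:
  r0: exp(X1) + (0)·1 = 0 ⇒ exp(X1) = 0
  r1: exp(X2) + (-1/2)·1 = 0 ⇒ exp(X2) = 1/2
  r2: exp(X3) + (1/2)·1 = 0 ⇒ exp(X3) = -1/2
Π_1 = X2^(1/2) · X3^(-1/2) · X4

["0", "1/2", "-1/2", "1", "0", "0", "0", "0"]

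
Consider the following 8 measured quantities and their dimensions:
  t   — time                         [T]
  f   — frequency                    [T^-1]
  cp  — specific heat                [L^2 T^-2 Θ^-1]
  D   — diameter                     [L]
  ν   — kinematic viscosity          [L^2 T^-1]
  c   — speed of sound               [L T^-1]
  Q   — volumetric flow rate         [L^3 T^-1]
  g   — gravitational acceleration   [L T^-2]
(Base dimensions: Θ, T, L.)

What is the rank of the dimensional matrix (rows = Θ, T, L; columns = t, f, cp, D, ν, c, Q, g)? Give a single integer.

Write exponents as rows Θ,T,L / cols t,f,cp,D,ν,c,Q,g:
  Θ: [ 0  0 -1  0  0  0  0  0]
  T: [ 1 -1 -2  0 -1 -1 -1 -2]
  L: [ 0  0  2  1  2  1  3  1]
Echelon form has 3 nonzero rows (pivots: t,cp,D)

3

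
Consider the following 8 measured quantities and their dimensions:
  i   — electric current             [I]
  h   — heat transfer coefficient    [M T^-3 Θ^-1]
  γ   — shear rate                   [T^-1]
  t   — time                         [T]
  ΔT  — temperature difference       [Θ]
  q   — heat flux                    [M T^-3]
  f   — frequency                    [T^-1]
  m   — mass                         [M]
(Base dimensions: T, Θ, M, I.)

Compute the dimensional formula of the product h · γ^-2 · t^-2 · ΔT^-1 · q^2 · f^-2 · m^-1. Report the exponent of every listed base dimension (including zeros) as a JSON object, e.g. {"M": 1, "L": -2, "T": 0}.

{"T": -7, "Θ": -2, "M": 2, "I": 0}

Dimensional matrix (T×Θ×M×I by i×h×γ×t×ΔT×q×f×m):
  T: [ 0 -3 -1  1  0 -3 -1  0]
  Θ: [ 0 -1  0  0  1  0  0  0]
  M: [ 0  1  0  0  0  1  0  1]
  I: [ 1  0  0  0  0  0  0  0]
  [T]: (1)·-3+(-2)·-1+(-2)·1+(-1)·0+(2)·-3+(-2)·-1+(-1)·0 = -7
  [Θ]: (1)·-1+(-2)·0+(-2)·0+(-1)·1+(2)·0+(-2)·0+(-1)·0 = -2
  [M]: (1)·1+(-2)·0+(-2)·0+(-1)·0+(2)·1+(-2)·0+(-1)·1 = 2
  [I]: (1)·0+(-2)·0+(-2)·0+(-1)·0+(2)·0+(-2)·0+(-1)·0 = 0
⇒ T^-7 Θ^-2 M^2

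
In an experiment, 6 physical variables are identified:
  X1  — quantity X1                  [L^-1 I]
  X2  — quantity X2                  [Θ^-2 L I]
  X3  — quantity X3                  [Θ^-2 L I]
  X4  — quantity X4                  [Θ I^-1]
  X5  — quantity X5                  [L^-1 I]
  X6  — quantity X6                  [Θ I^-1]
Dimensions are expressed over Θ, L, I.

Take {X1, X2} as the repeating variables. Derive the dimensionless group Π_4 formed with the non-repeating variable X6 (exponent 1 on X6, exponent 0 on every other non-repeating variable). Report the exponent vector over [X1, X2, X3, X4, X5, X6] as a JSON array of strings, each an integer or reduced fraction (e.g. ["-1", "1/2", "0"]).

["1/2", "1/2", "0", "0", "0", "1"]

Write exponents as rows Θ,L,I / cols X1,X2,X3,X4,X5,X6:
  Θ: [ 0 -2 -2  1  0  1]
  L: [-1  1  1  0 -1  0]
  I: [ 1  1  1 -1  1 -1]
Echelon form has 2 nonzero rows (pivots: X1,X2)
Repeat: X1,X2; free: X3,X4,X5,X6
RREF:
  r0: [   1    0    0 -1/2    1 -1/2]
  r1: [   0    1    1 -1/2    0 -1/2]
  r2: [   0    0    0    0    0    0]
Fix exponent of X6 at 1, X3 at 0, X4 at 0, X5 at 0; solve each RREF row for its pivot's exponent:
  r0: exp(X1) + (-1/2)·1 = 0 ⇒ exp(X1) = 1/2
  r1: exp(X2) + (-1/2)·1 = 0 ⇒ exp(X2) = 1/2
Π_4 = X1^(1/2) · X2^(1/2) · X6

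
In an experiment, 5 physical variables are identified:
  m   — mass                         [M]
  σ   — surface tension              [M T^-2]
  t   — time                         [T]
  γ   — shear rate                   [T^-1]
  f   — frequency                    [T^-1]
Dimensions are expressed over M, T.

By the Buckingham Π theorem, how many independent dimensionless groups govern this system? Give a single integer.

3

Exponent matrix [M,T] × [m,σ,t,γ,f]:
  M: [ 1  1  0  0  0]
  T: [ 0 -2  1 -1 -1]
Row reduction gives pivot columns m,σ; rank = 2
n=5, r=2 ⇒ 3 dimensionless groups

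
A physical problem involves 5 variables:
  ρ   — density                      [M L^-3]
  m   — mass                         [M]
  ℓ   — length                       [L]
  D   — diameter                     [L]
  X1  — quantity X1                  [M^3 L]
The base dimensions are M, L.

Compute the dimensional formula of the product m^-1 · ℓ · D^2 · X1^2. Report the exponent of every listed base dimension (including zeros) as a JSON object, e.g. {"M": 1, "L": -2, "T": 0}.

Write exponents as rows M,L / cols ρ,m,ℓ,D,X1:
  M: [ 1  1  0  0  3]
  L: [-3  0  1  1  1]
  [M]: (-1)·1+(1)·0+(2)·0+(2)·3 = 5
  [L]: (-1)·0+(1)·1+(2)·1+(2)·1 = 5
⇒ M^5 L^5

{"M": 5, "L": 5}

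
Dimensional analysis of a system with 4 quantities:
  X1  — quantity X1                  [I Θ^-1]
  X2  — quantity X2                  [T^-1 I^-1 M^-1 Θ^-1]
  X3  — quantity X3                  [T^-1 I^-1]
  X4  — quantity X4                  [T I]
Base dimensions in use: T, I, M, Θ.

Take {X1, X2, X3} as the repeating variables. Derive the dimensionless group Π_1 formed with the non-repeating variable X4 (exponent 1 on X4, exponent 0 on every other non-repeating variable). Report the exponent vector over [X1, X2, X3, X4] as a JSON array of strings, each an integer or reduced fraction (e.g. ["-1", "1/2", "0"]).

["0", "0", "1", "1"]

Exponent matrix [T,I,M,Θ] × [X1,X2,X3,X4]:
  T: [ 0 -1 -1  1]
  I: [ 1 -1 -1  1]
  M: [ 0 -1  0  0]
  Θ: [-1 -1  0  0]
Echelon form has 3 nonzero rows (pivots: X1,X2,X3)
Repeat: X1,X2,X3; free: X4
RREF:
  r0: [   1    0    0    0]
  r1: [   0    1    0    0]
  r2: [   0    0    1   -1]
  r3: [   0    0    0    0]
Fix exponent of X4 at 1; solve each RREF row for its pivot's exponent:
  r0: exp(X1) + (0)·1 = 0 ⇒ exp(X1) = 0
  r1: exp(X2) + (0)·1 = 0 ⇒ exp(X2) = 0
  r2: exp(X3) + (-1)·1 = 0 ⇒ exp(X3) = 1
Π_1 = X3 · X4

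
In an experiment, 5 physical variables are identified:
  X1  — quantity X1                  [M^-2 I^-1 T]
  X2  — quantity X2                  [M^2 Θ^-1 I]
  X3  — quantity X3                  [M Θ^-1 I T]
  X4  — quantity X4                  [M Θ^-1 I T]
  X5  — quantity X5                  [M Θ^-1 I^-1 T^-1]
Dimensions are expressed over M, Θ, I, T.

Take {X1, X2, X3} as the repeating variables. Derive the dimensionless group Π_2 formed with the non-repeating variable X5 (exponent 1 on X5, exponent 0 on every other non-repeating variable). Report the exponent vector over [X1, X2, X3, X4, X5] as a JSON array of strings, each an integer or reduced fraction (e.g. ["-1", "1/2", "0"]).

Dimensional matrix (M×Θ×I×T by X1×X2×X3×X4×X5):
  M: [-2  2  1  1  1]
  Θ: [ 0 -1 -1 -1 -1]
  I: [-1  1  1  1 -1]
  T: [ 1  0  1  1 -1]
Row reduction gives pivot columns X1,X2,X3; rank = 3
Pivot set = {X1,X2,X3}, free = {X4,X5}
RREF:
  r0: [   1    0    0    0    2]
  r1: [   0    1    0    0    4]
  r2: [   0    0    1    1   -3]
  r3: [   0    0    0    0    0]
Fix exponent of X5 at 1, X4 at 0; solve each RREF row for its pivot's exponent:
  r0: exp(X1) + (2)·1 = 0 ⇒ exp(X1) = -2
  r1: exp(X2) + (4)·1 = 0 ⇒ exp(X2) = -4
  r2: exp(X3) + (-3)·1 = 0 ⇒ exp(X3) = 3
Π_2 = X1^-2 · X2^-4 · X3^3 · X5

["-2", "-4", "3", "0", "1"]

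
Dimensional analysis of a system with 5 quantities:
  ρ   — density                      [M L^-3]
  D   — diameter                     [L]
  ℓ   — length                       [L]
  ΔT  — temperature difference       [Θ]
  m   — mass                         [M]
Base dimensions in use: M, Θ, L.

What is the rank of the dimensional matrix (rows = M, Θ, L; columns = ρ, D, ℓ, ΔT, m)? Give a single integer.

Exponent matrix [M,Θ,L] × [ρ,D,ℓ,ΔT,m]:
  M: [ 1  0  0  0  1]
  Θ: [ 0  0  0  1  0]
  L: [-3  1  1  0  0]
Row reduction gives pivot columns ρ,D,ΔT; rank = 3

3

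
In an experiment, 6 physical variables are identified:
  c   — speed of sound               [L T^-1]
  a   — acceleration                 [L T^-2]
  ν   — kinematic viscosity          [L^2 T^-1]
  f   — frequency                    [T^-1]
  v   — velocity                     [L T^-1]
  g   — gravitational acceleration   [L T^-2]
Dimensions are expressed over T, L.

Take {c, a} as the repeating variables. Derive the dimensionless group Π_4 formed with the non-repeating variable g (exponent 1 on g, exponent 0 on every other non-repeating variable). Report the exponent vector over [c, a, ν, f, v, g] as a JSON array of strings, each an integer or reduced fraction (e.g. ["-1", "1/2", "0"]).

Exponent matrix [T,L] × [c,a,ν,f,v,g]:
  T: [-1 -2 -1 -1 -1 -2]
  L: [ 1  1  2  0  1  1]
RREF → pivots at {c,a} ⇒ r = 2
Repeat: c,a; free: ν,f,v,g
RREF:
  r0: [   1    0    3   -1    1    0]
  r1: [   0    1   -1    1    0    1]
Fix exponent of g at 1, ν at 0, f at 0, v at 0; solve each RREF row for its pivot's exponent:
  r0: exp(c) + (0)·1 = 0 ⇒ exp(c) = 0
  r1: exp(a) + (1)·1 = 0 ⇒ exp(a) = -1
Π_4 = a^-1 · g

["0", "-1", "0", "0", "0", "1"]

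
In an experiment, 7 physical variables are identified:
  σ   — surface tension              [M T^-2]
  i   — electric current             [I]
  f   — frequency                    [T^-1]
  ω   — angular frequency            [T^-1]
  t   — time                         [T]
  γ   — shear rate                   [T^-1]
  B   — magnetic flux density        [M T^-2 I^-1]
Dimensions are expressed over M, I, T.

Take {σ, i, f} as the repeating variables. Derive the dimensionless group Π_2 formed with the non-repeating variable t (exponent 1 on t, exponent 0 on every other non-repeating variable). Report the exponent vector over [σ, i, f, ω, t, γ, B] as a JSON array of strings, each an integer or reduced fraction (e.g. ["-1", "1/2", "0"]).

Exponent matrix [M,I,T] × [σ,i,f,ω,t,γ,B]:
  M: [ 1  0  0  0  0  0  1]
  I: [ 0  1  0  0  0  0 -1]
  T: [-2  0 -1 -1  1 -1 -2]
RREF → pivots at {σ,i,f} ⇒ r = 3
Pivot set = {σ,i,f}, free = {ω,t,γ,B}
RREF:
  r0: [   1    0    0    0    0    0    1]
  r1: [   0    1    0    0    0    0   -1]
  r2: [   0    0    1    1   -1    1    0]
Fix exponent of t at 1, ω at 0, γ at 0, B at 0; solve each RREF row for its pivot's exponent:
  r0: exp(σ) + (0)·1 = 0 ⇒ exp(σ) = 0
  r1: exp(i) + (0)·1 = 0 ⇒ exp(i) = 0
  r2: exp(f) + (-1)·1 = 0 ⇒ exp(f) = 1
Π_2 = f · t

["0", "0", "1", "0", "1", "0", "0"]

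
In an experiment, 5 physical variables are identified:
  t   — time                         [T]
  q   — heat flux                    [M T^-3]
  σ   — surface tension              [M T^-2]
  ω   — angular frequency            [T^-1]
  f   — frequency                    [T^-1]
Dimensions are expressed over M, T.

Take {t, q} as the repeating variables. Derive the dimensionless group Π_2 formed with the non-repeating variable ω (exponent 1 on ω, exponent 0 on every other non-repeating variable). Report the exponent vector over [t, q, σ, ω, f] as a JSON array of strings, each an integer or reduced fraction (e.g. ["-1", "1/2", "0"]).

Write exponents as rows M,T / cols t,q,σ,ω,f:
  M: [ 0  1  1  0  0]
  T: [ 1 -3 -2 -1 -1]
Row reduction gives pivot columns t,q; rank = 2
Pivot set = {t,q}, free = {σ,ω,f}
RREF:
  r0: [   1    0    1   -1   -1]
  r1: [   0    1    1    0    0]
Fix exponent of ω at 1, σ at 0, f at 0; solve each RREF row for its pivot's exponent:
  r0: exp(t) + (-1)·1 = 0 ⇒ exp(t) = 1
  r1: exp(q) + (0)·1 = 0 ⇒ exp(q) = 0
Π_2 = t · ω

["1", "0", "0", "1", "0"]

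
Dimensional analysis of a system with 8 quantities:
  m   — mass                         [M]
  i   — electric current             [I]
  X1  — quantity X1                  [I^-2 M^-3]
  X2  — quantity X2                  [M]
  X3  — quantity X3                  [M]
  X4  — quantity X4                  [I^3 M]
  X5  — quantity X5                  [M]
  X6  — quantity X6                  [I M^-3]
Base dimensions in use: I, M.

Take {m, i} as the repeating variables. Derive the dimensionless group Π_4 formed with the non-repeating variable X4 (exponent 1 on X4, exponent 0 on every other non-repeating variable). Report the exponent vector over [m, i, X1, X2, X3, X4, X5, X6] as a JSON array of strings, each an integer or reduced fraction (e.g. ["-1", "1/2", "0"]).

Exponent matrix [I,M] × [m,i,X1,X2,X3,X4,X5,X6]:
  I: [ 0  1 -2  0  0  3  0  1]
  M: [ 1  0 -3  1  1  1  1 -3]
Row reduction gives pivot columns m,i; rank = 2
Pivot set = {m,i}, free = {X1,X2,X3,X4,X5,X6}
RREF:
  r0: [   1    0   -3    1    1    1    1   -3]
  r1: [   0    1   -2    0    0    3    0    1]
Fix exponent of X4 at 1, X1 at 0, X2 at 0, X3 at 0, X5 at 0, X6 at 0; solve each RREF row for its pivot's exponent:
  r0: exp(m) + (1)·1 = 0 ⇒ exp(m) = -1
  r1: exp(i) + (3)·1 = 0 ⇒ exp(i) = -3
Π_4 = m^-1 · i^-3 · X4

["-1", "-3", "0", "0", "0", "1", "0", "0"]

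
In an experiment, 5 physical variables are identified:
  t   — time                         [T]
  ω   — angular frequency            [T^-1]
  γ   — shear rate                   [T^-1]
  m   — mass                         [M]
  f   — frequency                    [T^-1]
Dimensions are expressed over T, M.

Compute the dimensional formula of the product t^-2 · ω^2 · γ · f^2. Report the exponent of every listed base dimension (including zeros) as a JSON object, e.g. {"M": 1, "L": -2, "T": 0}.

Dimensional matrix (T×M by t×ω×γ×m×f):
  T: [ 1 -1 -1  0 -1]
  M: [ 0  0  0  1  0]
  [T]: (-2)·1+(2)·-1+(1)·-1+(2)·-1 = -7
  [M]: (-2)·0+(2)·0+(1)·0+(2)·0 = 0
⇒ T^-7

{"T": -7, "M": 0}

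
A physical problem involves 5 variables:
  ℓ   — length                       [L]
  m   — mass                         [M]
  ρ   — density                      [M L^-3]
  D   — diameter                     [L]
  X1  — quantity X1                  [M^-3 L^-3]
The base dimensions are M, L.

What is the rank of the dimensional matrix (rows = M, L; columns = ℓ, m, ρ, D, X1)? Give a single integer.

2

Write exponents as rows M,L / cols ℓ,m,ρ,D,X1:
  M: [ 0  1  1  0 -3]
  L: [ 1  0 -3  1 -3]
RREF → pivots at {ℓ,m} ⇒ r = 2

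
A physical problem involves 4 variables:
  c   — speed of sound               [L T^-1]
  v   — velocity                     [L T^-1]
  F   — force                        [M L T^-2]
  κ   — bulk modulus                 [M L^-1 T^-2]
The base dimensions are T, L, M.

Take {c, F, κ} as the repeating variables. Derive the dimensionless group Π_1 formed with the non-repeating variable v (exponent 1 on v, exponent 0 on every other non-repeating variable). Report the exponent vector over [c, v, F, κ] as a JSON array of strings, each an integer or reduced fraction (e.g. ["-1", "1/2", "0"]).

["-1", "1", "0", "0"]

Dimensional matrix (T×L×M by c×v×F×κ):
  T: [-1 -1 -2 -2]
  L: [ 1  1  1 -1]
  M: [ 0  0  1  1]
Echelon form has 3 nonzero rows (pivots: c,F,κ)
Repeat: c,F,κ; free: v
RREF:
  r0: [   1    1    0    0]
  r1: [   0    0    1    0]
  r2: [   0    0    0    1]
Fix exponent of v at 1; solve each RREF row for its pivot's exponent:
  r0: exp(c) + (1)·1 = 0 ⇒ exp(c) = -1
  r1: exp(F) + (0)·1 = 0 ⇒ exp(F) = 0
  r2: exp(κ) + (0)·1 = 0 ⇒ exp(κ) = 0
Π_1 = c^-1 · v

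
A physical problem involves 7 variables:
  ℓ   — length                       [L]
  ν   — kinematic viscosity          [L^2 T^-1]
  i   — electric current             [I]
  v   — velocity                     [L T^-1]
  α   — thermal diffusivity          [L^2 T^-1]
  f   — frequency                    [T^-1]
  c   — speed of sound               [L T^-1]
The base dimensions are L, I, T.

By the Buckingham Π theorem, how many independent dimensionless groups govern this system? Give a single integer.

Exponent matrix [L,I,T] × [ℓ,ν,i,v,α,f,c]:
  L: [ 1  2  0  1  2  0  1]
  I: [ 0  0  1  0  0  0  0]
  T: [ 0 -1  0 -1 -1 -1 -1]
RREF → pivots at {ℓ,ν,i} ⇒ r = 3
n=7, r=3 ⇒ 4 dimensionless groups

4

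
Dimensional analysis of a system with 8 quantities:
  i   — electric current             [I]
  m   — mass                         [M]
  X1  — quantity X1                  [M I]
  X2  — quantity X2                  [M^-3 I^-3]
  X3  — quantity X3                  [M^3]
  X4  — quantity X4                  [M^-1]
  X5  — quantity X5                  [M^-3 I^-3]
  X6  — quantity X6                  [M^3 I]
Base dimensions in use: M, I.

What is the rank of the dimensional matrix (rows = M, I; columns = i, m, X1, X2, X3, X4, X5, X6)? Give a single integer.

Exponent matrix [M,I] × [i,m,X1,X2,X3,X4,X5,X6]:
  M: [ 0  1  1 -3  3 -1 -3  3]
  I: [ 1  0  1 -3  0  0 -3  1]
Row reduction gives pivot columns i,m; rank = 2

2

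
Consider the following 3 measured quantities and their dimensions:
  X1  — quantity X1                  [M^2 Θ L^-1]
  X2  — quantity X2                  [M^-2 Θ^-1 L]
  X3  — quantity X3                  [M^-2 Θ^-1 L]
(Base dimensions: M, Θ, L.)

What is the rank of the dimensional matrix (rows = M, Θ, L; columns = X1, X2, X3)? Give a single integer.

1

Write exponents as rows M,Θ,L / cols X1,X2,X3:
  M: [ 2 -2 -2]
  Θ: [ 1 -1 -1]
  L: [-1  1  1]
Echelon form has 1 nonzero rows (pivots: X1)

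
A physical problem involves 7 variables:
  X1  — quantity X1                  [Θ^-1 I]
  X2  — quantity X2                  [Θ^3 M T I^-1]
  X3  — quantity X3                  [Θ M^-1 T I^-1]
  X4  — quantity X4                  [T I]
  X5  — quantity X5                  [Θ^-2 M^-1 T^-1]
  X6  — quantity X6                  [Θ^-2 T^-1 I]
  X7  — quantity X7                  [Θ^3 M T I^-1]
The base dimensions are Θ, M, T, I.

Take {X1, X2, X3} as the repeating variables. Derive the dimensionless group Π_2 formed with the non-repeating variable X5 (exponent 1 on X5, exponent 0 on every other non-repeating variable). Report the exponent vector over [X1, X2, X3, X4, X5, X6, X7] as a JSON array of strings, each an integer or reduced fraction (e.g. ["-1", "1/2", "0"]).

Write exponents as rows Θ,M,T,I / cols X1,X2,X3,X4,X5,X6,X7:
  Θ: [-1  3  1  0 -2 -2  3]
  M: [ 0  1 -1  0 -1  0  1]
  T: [ 0  1  1  1 -1 -1  1]
  I: [ 1 -1 -1  1  0  1 -1]
Row reduction gives pivot columns X1,X2,X3; rank = 3
Repeat: X1,X2,X3; free: X4,X5,X6,X7
RREF:
  r0: [   1    0    0    2   -1    0    0]
  r1: [   0    1    0  1/2   -1 -1/2    1]
  r2: [   0    0    1  1/2    0 -1/2    0]
  r3: [   0    0    0    0    0    0    0]
Fix exponent of X5 at 1, X4 at 0, X6 at 0, X7 at 0; solve each RREF row for its pivot's exponent:
  r0: exp(X1) + (-1)·1 = 0 ⇒ exp(X1) = 1
  r1: exp(X2) + (-1)·1 = 0 ⇒ exp(X2) = 1
  r2: exp(X3) + (0)·1 = 0 ⇒ exp(X3) = 0
Π_2 = X1 · X2 · X5

["1", "1", "0", "0", "1", "0", "0"]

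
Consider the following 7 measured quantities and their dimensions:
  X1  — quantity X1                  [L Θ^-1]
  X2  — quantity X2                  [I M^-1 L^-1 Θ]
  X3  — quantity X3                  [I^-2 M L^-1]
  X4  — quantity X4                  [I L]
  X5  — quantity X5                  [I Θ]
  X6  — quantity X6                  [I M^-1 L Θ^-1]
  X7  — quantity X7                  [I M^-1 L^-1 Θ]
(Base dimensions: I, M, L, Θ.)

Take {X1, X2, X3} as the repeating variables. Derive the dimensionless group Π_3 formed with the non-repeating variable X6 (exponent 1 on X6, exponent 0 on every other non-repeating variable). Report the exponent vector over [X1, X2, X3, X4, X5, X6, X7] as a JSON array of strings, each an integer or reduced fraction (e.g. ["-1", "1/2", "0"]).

["-2", "-1", "0", "0", "0", "1", "0"]

Dimensional matrix (I×M×L×Θ by X1×X2×X3×X4×X5×X6×X7):
  I: [ 0  1 -2  1  1  1  1]
  M: [ 0 -1  1  0  0 -1 -1]
  L: [ 1 -1 -1  1  0  1 -1]
  Θ: [-1  1  0  0  1 -1  1]
Row reduction gives pivot columns X1,X2,X3; rank = 3
Repeat: X1,X2,X3; free: X4,X5,X6,X7
RREF:
  r0: [   1    0    0   -1   -2    2    0]
  r1: [   0    1    0   -1   -1    1    1]
  r2: [   0    0    1   -1   -1    0    0]
  r3: [   0    0    0    0    0    0    0]
Fix exponent of X6 at 1, X4 at 0, X5 at 0, X7 at 0; solve each RREF row for its pivot's exponent:
  r0: exp(X1) + (2)·1 = 0 ⇒ exp(X1) = -2
  r1: exp(X2) + (1)·1 = 0 ⇒ exp(X2) = -1
  r2: exp(X3) + (0)·1 = 0 ⇒ exp(X3) = 0
Π_3 = X1^-2 · X2^-1 · X6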